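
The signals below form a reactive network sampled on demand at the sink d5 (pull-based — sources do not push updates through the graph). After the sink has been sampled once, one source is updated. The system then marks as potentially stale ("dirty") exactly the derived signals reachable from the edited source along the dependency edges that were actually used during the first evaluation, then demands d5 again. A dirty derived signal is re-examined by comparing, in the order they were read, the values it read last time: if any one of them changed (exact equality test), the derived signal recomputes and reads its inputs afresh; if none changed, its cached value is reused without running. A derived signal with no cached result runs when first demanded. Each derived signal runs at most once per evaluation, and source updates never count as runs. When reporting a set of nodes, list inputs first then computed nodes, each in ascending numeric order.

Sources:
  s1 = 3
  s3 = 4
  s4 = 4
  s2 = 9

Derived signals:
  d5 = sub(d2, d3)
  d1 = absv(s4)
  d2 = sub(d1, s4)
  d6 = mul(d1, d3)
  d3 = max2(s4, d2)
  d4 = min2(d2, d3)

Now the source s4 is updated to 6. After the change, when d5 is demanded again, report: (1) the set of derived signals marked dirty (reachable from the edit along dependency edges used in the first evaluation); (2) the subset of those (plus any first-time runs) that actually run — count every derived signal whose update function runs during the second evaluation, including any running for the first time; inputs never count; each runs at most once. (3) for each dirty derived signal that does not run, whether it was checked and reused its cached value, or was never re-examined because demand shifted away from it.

Initial pass — values computed on the first demand:
  d1 = absv(4) = 4
  d2 = sub(4, 4) = 0
  d3 = max2(4, 0) = 4
  d5 = sub(0, 4) = -4

Second demand — change propagation:
  d1: re-runs because s4 4->6; new result 6.
  d2: re-runs because d1 4->6; s4 4->6; new result 0 (unchanged).
  d3: re-runs because s4 4->6; new result 6.
  d5: re-runs because d3 4->6; new result -6.

Dirty set: d1, d2, d3, d5.
Run set: d1, d2, d3, d5 (4 run).
All dirty derived signals ended up running.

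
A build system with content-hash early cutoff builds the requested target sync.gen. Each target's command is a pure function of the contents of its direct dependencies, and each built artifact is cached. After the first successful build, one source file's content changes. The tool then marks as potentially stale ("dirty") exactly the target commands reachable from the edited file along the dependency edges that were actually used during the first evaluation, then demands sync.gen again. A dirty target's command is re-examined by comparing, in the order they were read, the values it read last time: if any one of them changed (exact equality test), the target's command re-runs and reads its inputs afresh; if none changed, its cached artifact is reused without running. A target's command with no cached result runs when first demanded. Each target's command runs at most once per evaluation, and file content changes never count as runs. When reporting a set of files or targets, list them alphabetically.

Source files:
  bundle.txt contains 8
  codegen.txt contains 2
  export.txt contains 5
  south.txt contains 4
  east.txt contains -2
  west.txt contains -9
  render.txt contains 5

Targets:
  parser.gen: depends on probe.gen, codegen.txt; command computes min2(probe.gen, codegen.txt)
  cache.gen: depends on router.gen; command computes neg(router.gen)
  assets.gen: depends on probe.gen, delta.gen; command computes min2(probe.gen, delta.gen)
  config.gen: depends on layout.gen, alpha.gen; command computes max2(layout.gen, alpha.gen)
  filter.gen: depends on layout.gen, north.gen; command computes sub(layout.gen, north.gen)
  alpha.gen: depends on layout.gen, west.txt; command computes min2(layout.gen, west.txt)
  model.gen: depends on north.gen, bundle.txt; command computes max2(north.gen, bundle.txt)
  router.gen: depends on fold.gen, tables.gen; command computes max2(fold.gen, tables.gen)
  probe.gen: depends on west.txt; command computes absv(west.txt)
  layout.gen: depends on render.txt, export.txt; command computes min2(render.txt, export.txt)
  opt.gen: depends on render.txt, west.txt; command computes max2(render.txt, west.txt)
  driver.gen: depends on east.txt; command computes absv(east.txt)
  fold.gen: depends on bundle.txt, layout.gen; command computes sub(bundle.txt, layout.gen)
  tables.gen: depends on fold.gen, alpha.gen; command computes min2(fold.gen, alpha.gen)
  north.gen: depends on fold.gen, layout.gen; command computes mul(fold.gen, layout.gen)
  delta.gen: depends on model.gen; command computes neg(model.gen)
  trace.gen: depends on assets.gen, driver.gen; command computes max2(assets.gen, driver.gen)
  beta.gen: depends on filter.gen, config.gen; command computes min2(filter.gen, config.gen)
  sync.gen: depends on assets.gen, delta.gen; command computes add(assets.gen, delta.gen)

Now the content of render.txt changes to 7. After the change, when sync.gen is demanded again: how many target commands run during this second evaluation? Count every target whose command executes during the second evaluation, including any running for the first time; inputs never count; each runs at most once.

Target commands that run: layout.gen — 1 in total.
Key observation: the change is absorbed at layout.gen — it re-runs but produces the same value, and the output's value is unchanged.

First evaluation (everything demanded from the output):
  layout.gen = min2(5, 5) = 5
  fold.gen = sub(8, 5) = 3
  north.gen = mul(3, 5) = 15
  model.gen = max2(15, 8) = 15
  delta.gen = neg(15) = -15
  probe.gen = absv(-9) = 9
  assets.gen = min2(9, -15) = -15
  sync.gen = add(-15, -15) = -30

Propagation after the edit:
  layout.gen: runs — render.txt 5->7; result 5 (same value as before).
  fold.gen: checked — values it read are unchanged (bundle.txt unchanged, layout.gen unchanged); reused cached 3 without running.
  north.gen: checked — values it read are unchanged (fold.gen unchanged, layout.gen unchanged); reused cached 15 without running.
  model.gen: checked — values it read are unchanged (north.gen unchanged, bundle.txt unchanged); reused cached 15 without running.
  delta.gen: checked — values it read are unchanged (model.gen unchanged); reused cached -15 without running.
  assets.gen: checked — values it read are unchanged (probe.gen unchanged, delta.gen unchanged); reused cached -15 without running.
  sync.gen: checked — values it read are unchanged (assets.gen unchanged, delta.gen unchanged); reused cached -30 without running.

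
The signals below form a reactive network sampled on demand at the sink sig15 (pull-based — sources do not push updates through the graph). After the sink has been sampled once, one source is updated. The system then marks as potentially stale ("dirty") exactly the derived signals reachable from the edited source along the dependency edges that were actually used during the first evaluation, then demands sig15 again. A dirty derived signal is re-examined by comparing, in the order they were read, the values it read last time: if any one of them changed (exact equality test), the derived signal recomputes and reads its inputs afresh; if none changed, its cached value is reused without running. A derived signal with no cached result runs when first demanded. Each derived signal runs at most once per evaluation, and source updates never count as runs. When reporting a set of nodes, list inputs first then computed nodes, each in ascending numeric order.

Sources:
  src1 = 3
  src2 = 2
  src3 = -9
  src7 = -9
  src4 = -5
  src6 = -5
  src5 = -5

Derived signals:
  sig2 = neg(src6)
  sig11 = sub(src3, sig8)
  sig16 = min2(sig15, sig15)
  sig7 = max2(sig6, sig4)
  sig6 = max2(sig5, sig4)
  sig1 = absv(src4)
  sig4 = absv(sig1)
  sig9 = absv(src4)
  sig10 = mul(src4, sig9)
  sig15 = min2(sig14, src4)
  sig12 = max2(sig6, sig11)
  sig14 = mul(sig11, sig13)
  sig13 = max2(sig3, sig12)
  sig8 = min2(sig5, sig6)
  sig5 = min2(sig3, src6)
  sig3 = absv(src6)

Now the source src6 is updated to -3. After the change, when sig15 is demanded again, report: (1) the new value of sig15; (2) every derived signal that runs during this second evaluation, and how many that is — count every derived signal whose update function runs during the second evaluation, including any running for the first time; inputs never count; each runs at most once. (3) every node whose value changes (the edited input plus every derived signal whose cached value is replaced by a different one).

Initial pass — values computed on the first demand:
  sig1 = absv(-5) = 5
  sig3 = absv(-5) = 5
  sig4 = absv(5) = 5
  sig5 = min2(5, -5) = -5
  sig6 = max2(-5, 5) = 5
  sig8 = min2(-5, 5) = -5
  sig11 = sub(-9, -5) = -4
  sig12 = max2(5, -4) = 5
  sig13 = max2(5, 5) = 5
  sig14 = mul(-4, 5) = -20
  sig15 = min2(-20, -5) = -20

Second demand — change propagation:
  sig3: re-runs because src6 -5->-3; new result 3.
  sig5: re-runs because sig3 5->3; src6 -5->-3; new result -3.
  sig6: re-runs because sig5 -5->-3; new result 5 (unchanged).
  sig8: re-runs because sig5 -5->-3; new result -3.
  sig11: re-runs because sig8 -5->-3; new result -6.
  sig12: re-runs because sig11 -4->-6; new result 5 (unchanged).
  sig13: re-runs because sig3 5->3; new result 5 (unchanged).
  sig14: re-runs because sig11 -4->-6; new result -30.
  sig15: re-runs because sig14 -20->-30; new result -30.

sig15 now evaluates to -30.
Run set: sig3, sig5, sig6, sig8, sig11, sig12, sig13, sig14, sig15 (9 run).
Changed values: src6, sig3, sig5, sig8, sig11, sig14, sig15.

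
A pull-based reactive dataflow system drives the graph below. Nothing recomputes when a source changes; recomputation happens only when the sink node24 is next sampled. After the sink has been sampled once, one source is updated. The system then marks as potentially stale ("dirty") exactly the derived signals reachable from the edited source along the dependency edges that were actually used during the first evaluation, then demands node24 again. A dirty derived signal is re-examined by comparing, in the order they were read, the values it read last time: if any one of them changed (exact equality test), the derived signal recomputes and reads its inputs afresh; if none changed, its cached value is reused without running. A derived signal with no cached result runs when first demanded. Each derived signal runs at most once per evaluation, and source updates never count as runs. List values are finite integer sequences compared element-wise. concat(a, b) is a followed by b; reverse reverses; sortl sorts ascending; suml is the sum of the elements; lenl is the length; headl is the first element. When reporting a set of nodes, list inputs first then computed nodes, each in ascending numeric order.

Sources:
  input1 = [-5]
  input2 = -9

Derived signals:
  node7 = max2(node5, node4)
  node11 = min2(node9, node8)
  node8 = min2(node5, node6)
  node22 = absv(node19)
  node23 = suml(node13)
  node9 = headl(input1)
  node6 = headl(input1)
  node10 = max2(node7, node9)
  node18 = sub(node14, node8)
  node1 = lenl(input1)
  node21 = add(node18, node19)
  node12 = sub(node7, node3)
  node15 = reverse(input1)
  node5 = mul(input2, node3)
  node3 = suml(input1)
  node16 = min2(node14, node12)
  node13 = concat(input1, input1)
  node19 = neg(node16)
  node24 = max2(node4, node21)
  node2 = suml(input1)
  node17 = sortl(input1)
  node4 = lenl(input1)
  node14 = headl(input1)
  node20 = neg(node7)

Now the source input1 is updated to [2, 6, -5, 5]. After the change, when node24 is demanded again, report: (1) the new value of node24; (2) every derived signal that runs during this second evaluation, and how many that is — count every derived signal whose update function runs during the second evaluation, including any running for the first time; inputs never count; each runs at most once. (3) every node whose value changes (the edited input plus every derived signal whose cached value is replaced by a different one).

First evaluation (everything demanded from the output):
  node3 = suml([-5]) = -5
  node4 = lenl([-5]) = 1
  node5 = mul(-9, -5) = 45
  node6 = headl([-5]) = -5
  node7 = max2(45, 1) = 45
  node8 = min2(45, -5) = -5
  node12 = sub(45, -5) = 50
  node14 = headl([-5]) = -5
  node16 = min2(-5, 50) = -5
  node18 = sub(-5, -5) = 0
  node19 = neg(-5) = 5
  node21 = add(0, 5) = 5
  node24 = max2(1, 5) = 5

Propagation after the edit:
  node3: runs — input1 [-5]->[2, 6, -5, 5]; result 8.
  node4: runs — input1 [-5]->[2, 6, -5, 5]; result 4.
  node5: runs — node3 -5->8; result -72.
  node6: runs — input1 [-5]->[2, 6, -5, 5]; result 2.
  node7: runs — node5 45->-72; node4 1->4; result 4.
  node8: runs — node5 45->-72; node6 -5->2; result -72.
  node12: runs — node7 45->4; node3 -5->8; result -4.
  node14: runs — input1 [-5]->[2, 6, -5, 5]; result 2.
  node16: runs — node14 -5->2; node12 50->-4; result -4.
  node18: runs — node14 -5->2; node8 -5->-72; result 74.
  node19: runs — node16 -5->-4; result 4.
  node21: runs — node18 0->74; node19 5->4; result 78.
  node24: runs — node4 1->4; node21 5->78; result 78.

New value of node24: 78.
Derived signals that run: node3, node4, node5, node6, node7, node8, node12, node14, node16, node18, node19, node21, node24 — 13 in total.
Values that change: input1, node3, node4, node5, node6, node7, node8, node12, node14, node16, node18, node19, node21, node24.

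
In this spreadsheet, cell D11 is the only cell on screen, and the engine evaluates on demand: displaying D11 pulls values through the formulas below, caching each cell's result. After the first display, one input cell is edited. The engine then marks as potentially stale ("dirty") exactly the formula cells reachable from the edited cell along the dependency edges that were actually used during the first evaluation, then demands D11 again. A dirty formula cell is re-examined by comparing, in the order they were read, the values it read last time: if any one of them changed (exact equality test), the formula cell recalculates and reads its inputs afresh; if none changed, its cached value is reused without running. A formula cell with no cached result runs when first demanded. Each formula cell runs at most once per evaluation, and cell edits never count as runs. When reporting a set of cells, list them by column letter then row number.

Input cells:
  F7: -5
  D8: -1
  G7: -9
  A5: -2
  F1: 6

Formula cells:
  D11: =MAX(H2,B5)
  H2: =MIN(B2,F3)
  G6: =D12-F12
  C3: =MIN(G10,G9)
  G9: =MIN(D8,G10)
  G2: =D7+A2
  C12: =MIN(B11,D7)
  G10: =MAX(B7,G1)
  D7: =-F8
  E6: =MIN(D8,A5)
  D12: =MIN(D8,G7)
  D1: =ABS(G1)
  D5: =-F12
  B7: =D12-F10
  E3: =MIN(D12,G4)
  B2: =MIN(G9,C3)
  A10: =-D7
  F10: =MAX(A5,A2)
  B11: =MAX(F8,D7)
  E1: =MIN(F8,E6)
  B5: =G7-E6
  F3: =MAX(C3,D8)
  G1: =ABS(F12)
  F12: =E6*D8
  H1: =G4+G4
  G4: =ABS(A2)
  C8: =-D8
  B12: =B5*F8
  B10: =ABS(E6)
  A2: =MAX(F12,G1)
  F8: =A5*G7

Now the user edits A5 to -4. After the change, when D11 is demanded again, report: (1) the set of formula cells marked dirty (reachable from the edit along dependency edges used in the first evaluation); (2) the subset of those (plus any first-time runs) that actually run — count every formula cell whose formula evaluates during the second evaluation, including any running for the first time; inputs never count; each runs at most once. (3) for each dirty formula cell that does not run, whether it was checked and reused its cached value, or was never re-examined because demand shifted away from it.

Initial pass — values computed on the first demand:
  D12 = MIN(-1, -9) = -9
  E6 = MIN(-1, -2) = -2
  B5 = -9 - -2 = -7
  F12 = -2 * -1 = 2
  G1 = ABS(2) = 2
  A2 = MAX(2, 2) = 2
  F10 = MAX(-2, 2) = 2
  B7 = -9 - 2 = -11
  G10 = MAX(-11, 2) = 2
  G9 = MIN(-1, 2) = -1
  C3 = MIN(2, -1) = -1
  B2 = MIN(-1, -1) = -1
  F3 = MAX(-1, -1) = -1
  H2 = MIN(-1, -1) = -1
  D11 = MAX(-1, -7) = -1

Second demand — change propagation:
  E6: re-runs because A5 -2->-4; new result -4.
  B5: re-runs because E6 -2->-4; new result -5.
  F12: re-runs because E6 -2->-4; new result 4.
  G1: re-runs because F12 2->4; new result 4.
  A2: re-runs because F12 2->4; G1 2->4; new result 4.
  F10: re-runs because A5 -2->-4; A2 2->4; new result 4.
  B7: re-runs because F10 2->4; new result -13.
  G10: re-runs because B7 -11->-13; G1 2->4; new result 4.
  G9: re-runs because G10 2->4; new result -1 (unchanged).
  C3: re-runs because G10 2->4; new result -1 (unchanged).
  B2: re-examined; everything it read last time is the same (G9 unchanged, C3 unchanged) — cache -1 kept, no run.
  F3: re-examined; everything it read last time is the same (C3 unchanged, D8 unchanged) — cache -1 kept, no run.
  H2: re-examined; everything it read last time is the same (B2 unchanged, F3 unchanged) — cache -1 kept, no run.
  D11: re-runs because B5 -7->-5; new result -1 (unchanged).

The important point: at B2 every value read last time is unchanged, so the dirty flag clears without a run.

Dirty set: A2, B2, B5, B7, C3, D11, E6, F3, F10, F12, G1, G9, G10, H2.
Run set: A2, B5, B7, C3, D11, E6, F10, F12, G1, G9, G10 (11 run).
Re-examined without running (cache reused): B2, F3, H2.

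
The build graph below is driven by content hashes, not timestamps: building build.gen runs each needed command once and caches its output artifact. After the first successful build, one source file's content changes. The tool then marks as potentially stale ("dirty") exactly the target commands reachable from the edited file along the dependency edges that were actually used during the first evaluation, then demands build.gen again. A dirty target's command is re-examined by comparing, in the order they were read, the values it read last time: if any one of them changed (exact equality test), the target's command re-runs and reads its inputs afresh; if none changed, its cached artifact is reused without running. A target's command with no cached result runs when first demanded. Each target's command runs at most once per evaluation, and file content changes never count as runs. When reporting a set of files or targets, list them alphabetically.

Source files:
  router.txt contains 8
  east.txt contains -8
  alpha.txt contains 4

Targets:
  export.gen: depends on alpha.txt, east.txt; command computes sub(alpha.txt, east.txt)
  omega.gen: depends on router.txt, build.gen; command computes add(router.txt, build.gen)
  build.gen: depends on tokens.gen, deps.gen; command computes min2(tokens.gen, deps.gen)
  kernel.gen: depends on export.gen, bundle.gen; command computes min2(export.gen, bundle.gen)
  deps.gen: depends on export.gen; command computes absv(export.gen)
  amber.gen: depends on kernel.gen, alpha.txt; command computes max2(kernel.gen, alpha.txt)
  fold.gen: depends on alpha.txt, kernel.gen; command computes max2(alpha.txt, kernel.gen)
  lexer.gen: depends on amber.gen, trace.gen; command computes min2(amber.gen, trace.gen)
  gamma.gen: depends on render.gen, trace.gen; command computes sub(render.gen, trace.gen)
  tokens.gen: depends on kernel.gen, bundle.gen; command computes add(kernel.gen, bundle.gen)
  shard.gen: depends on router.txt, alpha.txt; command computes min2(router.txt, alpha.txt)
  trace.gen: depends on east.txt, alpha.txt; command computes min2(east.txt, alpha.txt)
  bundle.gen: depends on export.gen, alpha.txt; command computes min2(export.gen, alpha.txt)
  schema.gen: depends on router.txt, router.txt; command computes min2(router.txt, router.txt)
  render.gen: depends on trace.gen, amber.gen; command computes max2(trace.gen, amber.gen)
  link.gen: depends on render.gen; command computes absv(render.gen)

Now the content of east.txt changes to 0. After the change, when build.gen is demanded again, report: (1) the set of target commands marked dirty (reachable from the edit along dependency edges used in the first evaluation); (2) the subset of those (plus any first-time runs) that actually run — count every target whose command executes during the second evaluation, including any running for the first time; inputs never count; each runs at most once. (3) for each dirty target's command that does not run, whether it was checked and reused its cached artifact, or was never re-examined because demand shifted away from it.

Dirty set: build.gen, bundle.gen, deps.gen, export.gen, kernel.gen, tokens.gen.
Run set: build.gen, bundle.gen, deps.gen, export.gen, kernel.gen (5 run).
Re-examined without running (cache reused): tokens.gen.
The important point: at tokens.gen every value read last time is unchanged, so the dirty flag clears without a run.

Initial pass — values computed on the first demand:
  export.gen = sub(4, -8) = 12
  bundle.gen = min2(12, 4) = 4
  deps.gen = absv(12) = 12
  kernel.gen = min2(12, 4) = 4
  tokens.gen = add(4, 4) = 8
  build.gen = min2(8, 12) = 8

Second demand — change propagation:
  export.gen: re-runs because east.txt -8->0; new result 4.
  bundle.gen: re-runs because export.gen 12->4; new result 4 (unchanged).
  deps.gen: re-runs because export.gen 12->4; new result 4.
  kernel.gen: re-runs because export.gen 12->4; new result 4 (unchanged).
  tokens.gen: re-examined; everything it read last time is the same (kernel.gen unchanged, bundle.gen unchanged) — cache 8 kept, no run.
  build.gen: re-runs because deps.gen 12->4; new result 4.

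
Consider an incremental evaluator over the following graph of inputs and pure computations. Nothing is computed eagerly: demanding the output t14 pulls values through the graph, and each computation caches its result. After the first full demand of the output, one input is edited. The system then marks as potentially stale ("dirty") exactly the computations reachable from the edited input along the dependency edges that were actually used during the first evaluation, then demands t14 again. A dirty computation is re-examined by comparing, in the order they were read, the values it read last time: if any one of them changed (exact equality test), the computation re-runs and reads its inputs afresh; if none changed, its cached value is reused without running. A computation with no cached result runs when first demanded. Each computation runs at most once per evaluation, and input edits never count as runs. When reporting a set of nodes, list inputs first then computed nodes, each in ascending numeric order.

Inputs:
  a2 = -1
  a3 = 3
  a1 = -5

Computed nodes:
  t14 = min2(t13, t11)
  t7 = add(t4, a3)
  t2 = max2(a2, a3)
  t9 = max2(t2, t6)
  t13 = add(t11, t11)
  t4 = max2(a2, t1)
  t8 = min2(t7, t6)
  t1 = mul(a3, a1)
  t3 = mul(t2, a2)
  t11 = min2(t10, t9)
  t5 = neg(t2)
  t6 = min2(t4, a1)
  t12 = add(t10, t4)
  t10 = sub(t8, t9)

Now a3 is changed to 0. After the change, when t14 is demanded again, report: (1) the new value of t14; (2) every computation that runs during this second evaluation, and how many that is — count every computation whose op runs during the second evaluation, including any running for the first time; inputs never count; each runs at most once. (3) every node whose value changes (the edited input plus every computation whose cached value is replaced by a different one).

Initial pass — values computed on the first demand:
  t1 = mul(3, -5) = -15
  t2 = max2(-1, 3) = 3
  t4 = max2(-1, -15) = -1
  t6 = min2(-1, -5) = -5
  t7 = add(-1, 3) = 2
  t8 = min2(2, -5) = -5
  t9 = max2(3, -5) = 3
  t10 = sub(-5, 3) = -8
  t11 = min2(-8, 3) = -8
  t13 = add(-8, -8) = -16
  t14 = min2(-16, -8) = -16

Second demand — change propagation:
  t1: re-runs because a3 3->0; new result 0.
  t2: re-runs because a3 3->0; new result 0.
  t4: re-runs because t1 -15->0; new result 0.
  t6: re-runs because t4 -1->0; new result -5 (unchanged).
  t7: re-runs because t4 -1->0; a3 3->0; new result 0.
  t8: re-runs because t7 2->0; new result -5 (unchanged).
  t9: re-runs because t2 3->0; new result 0.
  t10: re-runs because t9 3->0; new result -5.
  t11: re-runs because t10 -8->-5; t9 3->0; new result -5.
  t13: re-runs because t11 -8->-5; t11 -8->-5; new result -10.
  t14: re-runs because t13 -16->-10; t11 -8->-5; new result -10.

t14 now evaluates to -10.
Run set: t1, t2, t4, t6, t7, t8, t9, t10, t11, t13, t14 (11 run).
Changed values: a3, t1, t2, t4, t7, t9, t10, t11, t13, t14.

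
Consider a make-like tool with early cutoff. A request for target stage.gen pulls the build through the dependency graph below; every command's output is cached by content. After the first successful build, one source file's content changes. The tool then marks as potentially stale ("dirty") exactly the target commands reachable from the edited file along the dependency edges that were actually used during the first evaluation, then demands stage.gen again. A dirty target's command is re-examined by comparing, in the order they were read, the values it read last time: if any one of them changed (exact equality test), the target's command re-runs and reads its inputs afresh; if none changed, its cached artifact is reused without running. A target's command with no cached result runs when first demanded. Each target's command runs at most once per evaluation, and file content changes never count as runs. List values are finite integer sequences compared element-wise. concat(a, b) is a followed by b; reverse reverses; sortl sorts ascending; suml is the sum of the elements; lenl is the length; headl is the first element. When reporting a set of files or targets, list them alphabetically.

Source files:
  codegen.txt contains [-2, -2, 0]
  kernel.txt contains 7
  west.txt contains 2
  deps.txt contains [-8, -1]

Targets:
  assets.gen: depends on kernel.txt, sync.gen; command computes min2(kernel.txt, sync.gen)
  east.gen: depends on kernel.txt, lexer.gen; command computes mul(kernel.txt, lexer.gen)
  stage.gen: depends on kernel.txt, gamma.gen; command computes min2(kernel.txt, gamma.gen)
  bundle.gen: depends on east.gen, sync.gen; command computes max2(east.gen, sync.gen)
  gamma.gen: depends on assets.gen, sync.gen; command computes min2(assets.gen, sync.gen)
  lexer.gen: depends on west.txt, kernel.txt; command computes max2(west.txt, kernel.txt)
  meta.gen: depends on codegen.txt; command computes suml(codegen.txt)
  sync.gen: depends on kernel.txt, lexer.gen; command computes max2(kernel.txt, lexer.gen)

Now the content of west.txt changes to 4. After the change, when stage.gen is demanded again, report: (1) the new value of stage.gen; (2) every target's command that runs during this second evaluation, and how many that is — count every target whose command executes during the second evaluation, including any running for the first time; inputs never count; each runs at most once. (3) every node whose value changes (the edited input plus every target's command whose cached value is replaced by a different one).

First demand of the output computes:
  lexer.gen = max2(2, 7) = 7
  sync.gen = max2(7, 7) = 7
  assets.gen = min2(7, 7) = 7
  gamma.gen = min2(7, 7) = 7
  stage.gen = min2(7, 7) = 7

After the edit, cleaning proceeds:
  lexer.gen: a read changed (west.txt 2->4) — executes, giving 7 — identical to its old value.
  sync.gen: dirty, but its reads are unchanged (kernel.txt unchanged, lexer.gen unchanged); cached 7 stands.
  assets.gen: dirty, but its reads are unchanged (kernel.txt unchanged, sync.gen unchanged); cached 7 stands.
  gamma.gen: dirty, but its reads are unchanged (assets.gen unchanged, sync.gen unchanged); cached 7 stands.
  stage.gen: dirty, but its reads are unchanged (kernel.txt unchanged, gamma.gen unchanged); cached 7 stands.

Note the absorption at lexer.gen: it re-runs yet its value is the same, leaving the output's value untouched.

Demanding stage.gen again yields 7.
1 target commands run: lexer.gen.
The nodes whose values change: west.txt.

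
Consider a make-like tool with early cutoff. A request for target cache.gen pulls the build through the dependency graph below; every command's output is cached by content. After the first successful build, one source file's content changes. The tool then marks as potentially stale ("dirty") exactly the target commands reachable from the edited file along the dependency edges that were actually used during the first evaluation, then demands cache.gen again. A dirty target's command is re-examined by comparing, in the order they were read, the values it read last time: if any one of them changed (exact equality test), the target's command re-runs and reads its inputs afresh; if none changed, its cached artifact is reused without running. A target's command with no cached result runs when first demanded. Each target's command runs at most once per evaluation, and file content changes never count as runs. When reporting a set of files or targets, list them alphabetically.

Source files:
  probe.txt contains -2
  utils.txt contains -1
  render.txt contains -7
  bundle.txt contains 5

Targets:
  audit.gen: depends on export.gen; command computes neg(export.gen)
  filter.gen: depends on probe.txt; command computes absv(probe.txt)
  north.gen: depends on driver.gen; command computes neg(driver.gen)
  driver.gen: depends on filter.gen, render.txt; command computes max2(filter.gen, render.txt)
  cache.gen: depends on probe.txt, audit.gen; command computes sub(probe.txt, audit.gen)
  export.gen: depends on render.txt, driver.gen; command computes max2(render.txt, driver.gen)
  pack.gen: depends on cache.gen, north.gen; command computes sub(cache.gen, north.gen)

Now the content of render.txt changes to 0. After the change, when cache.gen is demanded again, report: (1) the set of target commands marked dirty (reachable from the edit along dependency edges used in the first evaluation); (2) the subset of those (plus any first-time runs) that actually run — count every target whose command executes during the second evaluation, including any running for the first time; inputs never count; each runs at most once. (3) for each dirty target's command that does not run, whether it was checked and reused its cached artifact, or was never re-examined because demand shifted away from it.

The edit dirties: audit.gen, cache.gen, driver.gen, export.gen.
2 target commands run: driver.gen, export.gen.
Cache hits after checking: audit.gen, cache.gen.
Note where the cutoff bites: audit.gen is checked, finds nothing changed, and keeps its cache.

First demand of the output computes:
  filter.gen = absv(-2) = 2
  driver.gen = max2(2, -7) = 2
  export.gen = max2(-7, 2) = 2
  audit.gen = neg(2) = -2
  cache.gen = sub(-2, -2) = 0

After the edit, cleaning proceeds:
  driver.gen: a read changed (render.txt -7->0) — executes, giving 2 — identical to its old value.
  export.gen: a read changed (render.txt -7->0) — executes, giving 2 — identical to its old value.
  audit.gen: dirty, but its reads are unchanged (export.gen unchanged); cached -2 stands.
  cache.gen: dirty, but its reads are unchanged (probe.txt unchanged, audit.gen unchanged); cached 0 stands.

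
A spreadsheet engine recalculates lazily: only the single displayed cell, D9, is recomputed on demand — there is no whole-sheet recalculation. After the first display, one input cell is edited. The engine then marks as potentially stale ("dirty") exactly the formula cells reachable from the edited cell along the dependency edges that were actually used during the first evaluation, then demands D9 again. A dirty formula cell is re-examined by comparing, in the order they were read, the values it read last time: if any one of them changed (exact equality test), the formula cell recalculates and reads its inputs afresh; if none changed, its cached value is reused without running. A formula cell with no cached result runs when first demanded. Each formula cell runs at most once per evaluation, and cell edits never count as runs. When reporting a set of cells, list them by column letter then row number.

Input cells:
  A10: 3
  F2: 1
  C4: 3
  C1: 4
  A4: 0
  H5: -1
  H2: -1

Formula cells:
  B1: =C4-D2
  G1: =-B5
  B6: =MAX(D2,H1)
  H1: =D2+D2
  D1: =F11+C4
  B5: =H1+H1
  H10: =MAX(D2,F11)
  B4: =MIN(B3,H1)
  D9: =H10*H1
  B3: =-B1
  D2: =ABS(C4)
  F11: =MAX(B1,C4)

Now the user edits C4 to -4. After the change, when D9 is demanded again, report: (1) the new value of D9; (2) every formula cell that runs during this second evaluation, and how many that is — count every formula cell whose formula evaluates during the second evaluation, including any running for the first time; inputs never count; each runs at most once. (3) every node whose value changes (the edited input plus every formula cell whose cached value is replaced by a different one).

First evaluation (everything demanded from the output):
  D2 = ABS(3) = 3
  B1 = 3 - 3 = 0
  F11 = MAX(0, 3) = 3
  H1 = 3 + 3 = 6
  H10 = MAX(3, 3) = 3
  D9 = 3 * 6 = 18

Propagation after the edit:
  D2: runs — C4 3->-4; result 4.
  B1: runs — C4 3->-4; D2 3->4; result -8.
  F11: runs — B1 0->-8; C4 3->-4; result -4.
  H1: runs — D2 3->4; D2 3->4; result 8.
  H10: runs — D2 3->4; F11 3->-4; result 4.
  D9: runs — H10 3->4; H1 6->8; result 32.

New value of D9: 32.
Formula cells that run: B1, D2, D9, F11, H1, H10 — 6 in total.
Values that change: B1, C4, D2, D9, F11, H1, H10.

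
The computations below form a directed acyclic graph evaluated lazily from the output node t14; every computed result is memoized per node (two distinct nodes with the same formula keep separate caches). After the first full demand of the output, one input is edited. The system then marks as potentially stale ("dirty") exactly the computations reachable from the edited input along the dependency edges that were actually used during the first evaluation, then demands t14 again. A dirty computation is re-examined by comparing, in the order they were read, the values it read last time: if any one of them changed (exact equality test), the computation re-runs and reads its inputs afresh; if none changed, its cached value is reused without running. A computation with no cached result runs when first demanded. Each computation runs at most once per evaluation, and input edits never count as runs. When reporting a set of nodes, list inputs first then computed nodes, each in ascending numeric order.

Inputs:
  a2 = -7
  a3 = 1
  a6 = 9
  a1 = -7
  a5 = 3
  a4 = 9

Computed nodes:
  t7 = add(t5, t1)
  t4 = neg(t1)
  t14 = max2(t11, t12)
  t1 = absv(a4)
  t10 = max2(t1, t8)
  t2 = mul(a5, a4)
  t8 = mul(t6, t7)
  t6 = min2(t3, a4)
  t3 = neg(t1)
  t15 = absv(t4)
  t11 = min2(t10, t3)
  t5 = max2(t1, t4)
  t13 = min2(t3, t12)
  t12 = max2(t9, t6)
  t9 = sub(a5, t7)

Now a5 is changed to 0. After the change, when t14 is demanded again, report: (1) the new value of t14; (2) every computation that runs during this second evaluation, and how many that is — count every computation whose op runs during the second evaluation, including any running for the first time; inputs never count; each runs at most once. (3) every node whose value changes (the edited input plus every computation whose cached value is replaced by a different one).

Demanding t14 again yields -9.
2 computations run: t9, t12.
The nodes whose values change: a5, t9.
Note the absorption at t12: it re-runs yet its value is the same, leaving the output's value untouched.

First demand of the output computes:
  t1 = absv(9) = 9
  t3 = neg(9) = -9
  t4 = neg(9) = -9
  t5 = max2(9, -9) = 9
  t6 = min2(-9, 9) = -9
  t7 = add(9, 9) = 18
  t8 = mul(-9, 18) = -162
  t9 = sub(3, 18) = -15
  t10 = max2(9, -162) = 9
  t11 = min2(9, -9) = -9
  t12 = max2(-15, -9) = -9
  t14 = max2(-9, -9) = -9

After the edit, cleaning proceeds:
  t9: a read changed (a5 3->0) — executes, giving -18.
  t12: a read changed (t9 -15->-18) — executes, giving -9 — identical to its old value.
  t14: dirty, but its reads are unchanged (t11 unchanged, t12 unchanged); cached -9 stands.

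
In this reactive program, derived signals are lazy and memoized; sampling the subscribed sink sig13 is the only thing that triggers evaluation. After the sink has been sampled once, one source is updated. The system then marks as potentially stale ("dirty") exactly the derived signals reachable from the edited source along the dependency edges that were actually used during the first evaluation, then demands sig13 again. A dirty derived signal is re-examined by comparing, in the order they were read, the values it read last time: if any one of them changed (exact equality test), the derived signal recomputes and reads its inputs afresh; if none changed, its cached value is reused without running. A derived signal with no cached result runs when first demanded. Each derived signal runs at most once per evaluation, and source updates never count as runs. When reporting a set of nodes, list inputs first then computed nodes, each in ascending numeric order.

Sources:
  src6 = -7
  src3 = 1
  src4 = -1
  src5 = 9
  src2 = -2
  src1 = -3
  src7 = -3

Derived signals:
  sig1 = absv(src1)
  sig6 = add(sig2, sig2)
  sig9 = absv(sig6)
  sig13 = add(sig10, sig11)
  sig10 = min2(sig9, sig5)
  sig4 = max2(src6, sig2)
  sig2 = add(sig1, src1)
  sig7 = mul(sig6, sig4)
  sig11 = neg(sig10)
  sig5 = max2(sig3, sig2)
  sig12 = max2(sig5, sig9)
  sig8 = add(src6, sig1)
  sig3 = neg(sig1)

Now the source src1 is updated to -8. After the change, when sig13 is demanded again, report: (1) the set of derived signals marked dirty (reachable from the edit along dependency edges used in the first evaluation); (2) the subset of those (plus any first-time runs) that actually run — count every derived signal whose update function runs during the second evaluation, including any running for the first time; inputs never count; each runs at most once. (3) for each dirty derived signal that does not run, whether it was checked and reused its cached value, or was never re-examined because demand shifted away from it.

First demand of the output computes:
  sig1 = absv(-3) = 3
  sig2 = add(3, -3) = 0
  sig3 = neg(3) = -3
  sig5 = max2(-3, 0) = 0
  sig6 = add(0, 0) = 0
  sig9 = absv(0) = 0
  sig10 = min2(0, 0) = 0
  sig11 = neg(0) = 0
  sig13 = add(0, 0) = 0

After the edit, cleaning proceeds:
  sig1: a read changed (src1 -3->-8) — executes, giving 8.
  sig2: a read changed (sig1 3->8; src1 -3->-8) — executes, giving 0 — identical to its old value.
  sig3: a read changed (sig1 3->8) — executes, giving -8.
  sig5: a read changed (sig3 -3->-8) — executes, giving 0 — identical to its old value.
  sig6: dirty, but its reads are unchanged (sig2 unchanged, sig2 unchanged); cached 0 stands.
  sig9: dirty, but its reads are unchanged (sig6 unchanged); cached 0 stands.
  sig10: dirty, but its reads are unchanged (sig9 unchanged, sig5 unchanged); cached 0 stands.
  sig11: dirty, but its reads are unchanged (sig10 unchanged); cached 0 stands.
  sig13: dirty, but its reads are unchanged (sig10 unchanged, sig11 unchanged); cached 0 stands.

Note where the cutoff bites: sig6 is checked, finds nothing changed, and keeps its cache.

The edit dirties: sig1, sig2, sig3, sig5, sig6, sig9, sig10, sig11, sig13.
4 derived signals run: sig1, sig2, sig3, sig5.
Cache hits after checking: sig6, sig9, sig10, sig11, sig13.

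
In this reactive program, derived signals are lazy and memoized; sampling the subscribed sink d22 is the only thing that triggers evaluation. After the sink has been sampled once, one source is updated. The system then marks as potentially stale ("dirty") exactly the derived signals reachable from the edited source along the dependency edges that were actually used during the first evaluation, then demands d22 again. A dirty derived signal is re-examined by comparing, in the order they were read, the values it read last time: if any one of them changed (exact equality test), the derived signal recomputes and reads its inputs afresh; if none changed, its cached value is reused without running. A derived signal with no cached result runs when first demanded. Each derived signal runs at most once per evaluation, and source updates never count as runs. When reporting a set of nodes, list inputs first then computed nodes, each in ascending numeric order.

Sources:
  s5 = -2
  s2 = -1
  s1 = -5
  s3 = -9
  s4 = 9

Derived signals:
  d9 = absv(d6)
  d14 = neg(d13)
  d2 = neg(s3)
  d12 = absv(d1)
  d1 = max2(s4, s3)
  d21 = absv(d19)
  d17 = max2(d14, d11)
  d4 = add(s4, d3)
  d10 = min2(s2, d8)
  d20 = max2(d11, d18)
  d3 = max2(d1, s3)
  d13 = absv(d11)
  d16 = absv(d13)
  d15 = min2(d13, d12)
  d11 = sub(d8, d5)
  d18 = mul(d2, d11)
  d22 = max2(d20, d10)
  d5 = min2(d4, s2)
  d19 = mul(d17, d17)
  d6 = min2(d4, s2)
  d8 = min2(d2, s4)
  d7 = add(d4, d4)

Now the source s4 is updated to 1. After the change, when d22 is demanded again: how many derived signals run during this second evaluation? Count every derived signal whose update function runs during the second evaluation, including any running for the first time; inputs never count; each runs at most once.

10 derived signals run: d1, d3, d4, d5, d8, d10, d11, d18, d20, d22.

First demand of the output computes:
  d1 = max2(9, -9) = 9
  d2 = neg(-9) = 9
  d3 = max2(9, -9) = 9
  d4 = add(9, 9) = 18
  d5 = min2(18, -1) = -1
  d8 = min2(9, 9) = 9
  d10 = min2(-1, 9) = -1
  d11 = sub(9, -1) = 10
  d18 = mul(9, 10) = 90
  d20 = max2(10, 90) = 90
  d22 = max2(90, -1) = 90

After the edit, cleaning proceeds:
  d1: a read changed (s4 9->1) — executes, giving 1.
  d3: a read changed (d1 9->1) — executes, giving 1.
  d4: a read changed (s4 9->1; d3 9->1) — executes, giving 2.
  d5: a read changed (d4 18->2) — executes, giving -1 — identical to its old value.
  d8: a read changed (s4 9->1) — executes, giving 1.
  d10: a read changed (d8 9->1) — executes, giving -1 — identical to its old value.
  d11: a read changed (d8 9->1) — executes, giving 2.
  d18: a read changed (d11 10->2) — executes, giving 18.
  d20: a read changed (d11 10->2; d18 90->18) — executes, giving 18.
  d22: a read changed (d20 90->18) — executes, giving 18.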